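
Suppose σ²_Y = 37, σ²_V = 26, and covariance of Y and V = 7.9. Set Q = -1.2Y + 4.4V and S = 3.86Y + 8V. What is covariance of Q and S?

By bilinearity, covariance of Q and S = ac·σ²_Y + bd·σ²_V + (ad+bc)·covariance of Y and V, with a=-1.2, b=4.4, c=3.86, d=8.
ac·σ²_Y = (-1.2)·3.86·37 = -171.384
bd·σ²_V = 4.4·8·26 = 915.2
(ad+bc)·covariance of Y and V = (7.384)·7.9 = 58.3336
covariance of Q and S = -171.384 + 915.2 + 58.3336 = 802.1496.

covariance of Q and S = 802.1496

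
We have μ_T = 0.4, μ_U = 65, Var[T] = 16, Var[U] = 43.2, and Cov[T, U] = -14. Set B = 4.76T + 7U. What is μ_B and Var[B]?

μ_B = 456.904, Var[B] = 1546.3616

μ_B = 4.76·μ_T + 7·μ_U = 4.76·0.4 + 7·65 = 456.904.
Var[B] = a²·Var[T] + b²·Var[U] + 2ab·Cov[T, U] with a = 4.76, b = 7.
= 4.76²·16 + 7²·43.2 + 2·4.76·7·(-14)
= 362.5216 + 2116.8 + (-932.96) = 1546.3616.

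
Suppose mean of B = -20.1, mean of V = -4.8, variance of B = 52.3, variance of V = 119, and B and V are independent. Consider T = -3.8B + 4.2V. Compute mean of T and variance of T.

mean of T = (-3.8)·mean of B + 4.2·mean of V = (-3.8)·(-20.1) + 4.2·(-4.8) = 56.22.
variance of T = a²·variance of B + b²·variance of V + 2ab·covariance of B and V with a = -3.8, b = 4.2.
Independence gives covariance of B and V = 0.
= (-3.8)²·52.3 + 4.2²·119 + 2·(-3.8)·4.2·0
= 755.212 + 2099.16 + 0 = 2854.372.

mean of T = 56.22, variance of T = 2854.372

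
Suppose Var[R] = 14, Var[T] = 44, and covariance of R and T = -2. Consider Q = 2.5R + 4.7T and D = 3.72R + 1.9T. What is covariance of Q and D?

covariance of Q and D = 478.652

By bilinearity, covariance of Q and D = ac·Var[R] + bd·Var[T] + (ad+bc)·covariance of R and T, with a=2.5, b=4.7, c=3.72, d=1.9.
ac·Var[R] = 2.5·3.72·14 = 130.2
bd·Var[T] = 4.7·1.9·44 = 392.92
(ad+bc)·covariance of R and T = (22.234)·(-2) = -44.468
covariance of Q and D = 130.2 + 392.92 + (-44.468) = 478.652.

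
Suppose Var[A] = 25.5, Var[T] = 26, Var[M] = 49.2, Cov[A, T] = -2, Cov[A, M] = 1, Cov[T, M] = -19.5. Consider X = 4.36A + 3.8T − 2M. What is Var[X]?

Var[X] = 1269.6728

Var[X] = a²·Var[A] + b²·Var[T] + c²·Var[M] + 2ab·Cov[A, T] + 2ac·Cov[A, M] + 2bc·Cov[T, M], with a = 4.36, b = 3.8, c = -2.
= 484.7448 + 375.44 + 196.8 + (-66.272) + (-17.44) + 296.4
= 1269.6728.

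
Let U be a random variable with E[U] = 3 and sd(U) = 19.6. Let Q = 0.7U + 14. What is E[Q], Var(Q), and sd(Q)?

E[Q] = 16.1, Var(Q) = 188.2384, sd(Q) = 13.72

Q = 0.7U + 14 is linear with a = 0.7, b = 14.
E[Q] = a·E[U] + b = 0.7·3 + 14 = 16.1.
Var(U) = 19.6² = 384.16.
Var(Q) = a²·Var(U) = 0.7²·384.16 = 188.2384 (the additive constant 14 does not affect variance).
sd(Q) = |a|·sd(U) = |0.7|·19.6 = 13.72.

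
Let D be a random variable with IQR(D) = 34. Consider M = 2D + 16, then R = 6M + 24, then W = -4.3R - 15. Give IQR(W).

IQR(M) = |2|·34 = 68.
IQR(R) = |6|·68 = 408.
IQR(W) = |-4.3|·408 = 1754.4.

IQR(W) = 1754.4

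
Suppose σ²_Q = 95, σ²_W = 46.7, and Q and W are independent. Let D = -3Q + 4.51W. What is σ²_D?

σ²_D = a²·σ²_Q + b²·σ²_W + 2ab·Cov(Q, W) with a = -3, b = 4.51.
Independence gives Cov(Q, W) = 0.
= (-3)²·95 + 4.51²·46.7 + 2·(-3)·4.51·0
= 855 + 949.88267 + 0 = 1804.88267.

σ²_D = 1804.88267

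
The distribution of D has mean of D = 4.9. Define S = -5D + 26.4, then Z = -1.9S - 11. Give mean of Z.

mean of S = (-5)·4.9 + 26.4 = 1.9.
mean of Z = (-1.9)·1.9 + (-11) = -14.61.

mean of Z = -14.61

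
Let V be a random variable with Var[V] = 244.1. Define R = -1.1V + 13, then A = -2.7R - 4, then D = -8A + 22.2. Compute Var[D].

Var[R] = (-1.1)²·244.1 = 295.361.
Var[A] = (-2.7)²·295.361 = 2153.18169.
Var[D] = (-8)²·2153.18169 = 137803.62816.

Var[D] = 137803.62816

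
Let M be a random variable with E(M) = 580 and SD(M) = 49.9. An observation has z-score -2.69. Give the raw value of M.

M = 445.769

M = E(M) + z·SD(M) = 580 + (-2.69)·49.9 = 445.769.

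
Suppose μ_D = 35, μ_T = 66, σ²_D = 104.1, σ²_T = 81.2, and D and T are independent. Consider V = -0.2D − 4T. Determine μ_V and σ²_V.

μ_V = (-0.2)·μ_D + (-4)·μ_T = (-0.2)·35 + (-4)·66 = -271.
σ²_V = a²·σ²_D + b²·σ²_T + 2ab·Cov(D, T) with a = -0.2, b = -4.
Independence gives Cov(D, T) = 0.
= (-0.2)²·104.1 + (-4)²·81.2 + 2·(-0.2)·(-4)·0
= 4.164 + 1299.2 + 0 = 1303.364.

μ_V = -271, σ²_V = 1303.364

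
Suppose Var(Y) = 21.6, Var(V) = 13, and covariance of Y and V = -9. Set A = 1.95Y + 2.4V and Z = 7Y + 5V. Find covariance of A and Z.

By bilinearity, covariance of A and Z = ac·Var(Y) + bd·Var(V) + (ad+bc)·covariance of Y and V, with a=1.95, b=2.4, c=7, d=5.
ac·Var(Y) = 1.95·7·21.6 = 294.84
bd·Var(V) = 2.4·5·13 = 156
(ad+bc)·covariance of Y and V = (26.55)·(-9) = -238.95
covariance of A and Z = 294.84 + 156 + (-238.95) = 211.89.

covariance of A and Z = 211.89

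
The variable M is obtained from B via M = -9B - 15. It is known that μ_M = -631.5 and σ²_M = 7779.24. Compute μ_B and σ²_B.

μ_B = 68.5, σ²_B = 96.04

From M = -9B - 15: μ_M = a·μ_B + b, so μ_B = (μ_M − b)/a = (-631.5 − (-15))/(-9) = 68.5.
σ²_M = a²·σ²_B, so σ²_B = 7779.24/(-9)² = 96.04.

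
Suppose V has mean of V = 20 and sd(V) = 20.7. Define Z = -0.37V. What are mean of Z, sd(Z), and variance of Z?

Z = -0.37V is linear with a = -0.37, b = 0.
mean of Z = a·mean of V + b = (-0.37)·20 = -7.4.
sd(Z) = |a|·sd(V) = |-0.37|·20.7 = 7.659.
variance of V = 20.7² = 428.49.
variance of Z = a²·variance of V = (-0.37)²·428.49 = 58.660281.

mean of Z = -7.4, sd(Z) = 7.659, variance of Z = 58.660281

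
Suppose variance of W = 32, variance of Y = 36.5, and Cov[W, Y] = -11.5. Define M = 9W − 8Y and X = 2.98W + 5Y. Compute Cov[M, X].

By bilinearity, Cov[M, X] = ac·variance of W + bd·variance of Y + (ad+bc)·Cov[W, Y], with a=9, b=-8, c=2.98, d=5.
ac·variance of W = 9·2.98·32 = 858.24
bd·variance of Y = (-8)·5·36.5 = -1460
(ad+bc)·Cov[W, Y] = (21.16)·(-11.5) = -243.34
Cov[M, X] = 858.24 + (-1460) + (-243.34) = -845.1.

Cov[M, X] = -845.1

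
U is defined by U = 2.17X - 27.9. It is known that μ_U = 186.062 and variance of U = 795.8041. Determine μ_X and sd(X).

μ_X = 98.6, sd(X) = 13

From U = 2.17X - 27.9: μ_U = a·μ_X + b, so μ_X = (μ_U − b)/a = (186.062 − (-27.9))/2.17 = 98.6.
sd(U) = √795.8041 = 28.21.
sd(U) = |a|·sd(X), so sd(X) = 28.21/|2.17| = 13.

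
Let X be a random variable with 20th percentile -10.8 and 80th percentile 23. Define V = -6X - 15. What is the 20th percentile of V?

Since a = -6 < 0 the transformation is decreasing, reversing order: the 20th percentile of V corresponds to the 80th percentile of X.
So P_{20}(V) = a·P_{80}(X) + b = (-6)·23 + (-15) = -153.

20th percentile of V = -153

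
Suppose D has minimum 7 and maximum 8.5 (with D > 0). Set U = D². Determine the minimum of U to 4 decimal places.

min(U) = 49

D² is increasing on this domain, so min(U) comes from min(D) = 7: min(U) = square(7) = 49.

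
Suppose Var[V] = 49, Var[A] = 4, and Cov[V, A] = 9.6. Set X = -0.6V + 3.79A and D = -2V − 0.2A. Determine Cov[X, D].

By bilinearity, Cov[X, D] = ac·Var[V] + bd·Var[A] + (ad+bc)·Cov[V, A], with a=-0.6, b=3.79, c=-2, d=-0.2.
ac·Var[V] = (-0.6)·(-2)·49 = 58.8
bd·Var[A] = 3.79·(-0.2)·4 = -3.032
(ad+bc)·Cov[V, A] = (-7.46)·9.6 = -71.616
Cov[X, D] = 58.8 + (-3.032) + (-71.616) = -15.848.

Cov[X, D] = -15.848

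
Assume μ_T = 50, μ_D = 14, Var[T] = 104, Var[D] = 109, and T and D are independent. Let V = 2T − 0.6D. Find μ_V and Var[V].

μ_V = 2·μ_T + (-0.6)·μ_D = 2·50 + (-0.6)·14 = 91.6.
Var[V] = a²·Var[T] + b²·Var[D] + 2ab·Cov[T, D] with a = 2, b = -0.6.
Independence gives Cov[T, D] = 0.
= 2²·104 + (-0.6)²·109 + 2·2·(-0.6)·0
= 416 + 39.24 + 0 = 455.24.

μ_V = 91.6, Var[V] = 455.24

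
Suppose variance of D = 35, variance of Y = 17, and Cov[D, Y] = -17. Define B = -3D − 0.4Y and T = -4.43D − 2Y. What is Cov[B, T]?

By bilinearity, Cov[B, T] = ac·variance of D + bd·variance of Y + (ad+bc)·Cov[D, Y], with a=-3, b=-0.4, c=-4.43, d=-2.
ac·variance of D = (-3)·(-4.43)·35 = 465.15
bd·variance of Y = (-0.4)·(-2)·17 = 13.6
(ad+bc)·Cov[D, Y] = (7.772)·(-17) = -132.124
Cov[B, T] = 465.15 + 13.6 + (-132.124) = 346.626.

Cov[B, T] = 346.626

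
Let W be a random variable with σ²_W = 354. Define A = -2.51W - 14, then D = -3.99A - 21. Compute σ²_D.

σ²_A = (-2.51)²·354 = 2230.2354.
σ²_D = (-3.99)²·2230.2354 = 35505.57059154.

σ²_D = 35505.57059154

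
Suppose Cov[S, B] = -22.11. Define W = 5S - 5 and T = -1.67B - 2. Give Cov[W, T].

Cov[W, T] = a·c·Cov[S, B] = 5·(-1.67)·(-22.11) = 184.6185. Additive constants drop out.

Cov[W, T] = 184.6185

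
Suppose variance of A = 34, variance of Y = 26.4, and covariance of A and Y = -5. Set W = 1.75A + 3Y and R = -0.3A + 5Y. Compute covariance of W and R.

covariance of W and R = 338.9

By bilinearity, covariance of W and R = ac·variance of A + bd·variance of Y + (ad+bc)·covariance of A and Y, with a=1.75, b=3, c=-0.3, d=5.
ac·variance of A = 1.75·(-0.3)·34 = -17.85
bd·variance of Y = 3·5·26.4 = 396
(ad+bc)·covariance of A and Y = (7.85)·(-5) = -39.25
covariance of W and R = -17.85 + 396 + (-39.25) = 338.9.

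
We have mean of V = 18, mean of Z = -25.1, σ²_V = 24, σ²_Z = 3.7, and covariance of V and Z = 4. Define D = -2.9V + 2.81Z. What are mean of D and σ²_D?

mean of D = (-2.9)·mean of V + 2.81·mean of Z = (-2.9)·18 + 2.81·(-25.1) = -122.731.
σ²_D = a²·σ²_V + b²·σ²_Z + 2ab·covariance of V and Z with a = -2.9, b = 2.81.
= (-2.9)²·24 + 2.81²·3.7 + 2·(-2.9)·2.81·4
= 201.84 + 29.21557 + (-65.192) = 165.86357.

mean of D = -122.731, σ²_D = 165.86357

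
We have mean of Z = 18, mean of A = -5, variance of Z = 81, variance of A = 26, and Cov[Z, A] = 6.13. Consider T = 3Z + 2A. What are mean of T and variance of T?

mean of T = 3·mean of Z + 2·mean of A = 3·18 + 2·(-5) = 44.
variance of T = a²·variance of Z + b²·variance of A + 2ab·Cov[Z, A] with a = 3, b = 2.
= 3²·81 + 2²·26 + 2·3·2·6.13
= 729 + 104 + 73.56 = 906.56.

mean of T = 44, variance of T = 906.56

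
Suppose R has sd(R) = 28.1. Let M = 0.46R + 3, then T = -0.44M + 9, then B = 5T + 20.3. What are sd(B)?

sd(M) = |0.46|·28.1 = 12.926.
sd(T) = |-0.44|·12.926 = 5.68744.
sd(B) = |5|·5.68744 = 28.4372.

sd(B) = 28.4372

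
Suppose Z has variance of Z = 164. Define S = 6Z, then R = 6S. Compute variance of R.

variance of R = 212544

variance of S = 6²·164 = 5904.
variance of R = 6²·5904 = 212544.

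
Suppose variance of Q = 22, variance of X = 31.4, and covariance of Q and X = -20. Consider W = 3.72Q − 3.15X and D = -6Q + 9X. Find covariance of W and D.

By bilinearity, covariance of W and D = ac·variance of Q + bd·variance of X + (ad+bc)·covariance of Q and X, with a=3.72, b=-3.15, c=-6, d=9.
ac·variance of Q = 3.72·(-6)·22 = -491.04
bd·variance of X = (-3.15)·9·31.4 = -890.19
(ad+bc)·covariance of Q and X = (52.38)·(-20) = -1047.6
covariance of W and D = -491.04 + (-890.19) + (-1047.6) = -2428.83.

covariance of W and D = -2428.83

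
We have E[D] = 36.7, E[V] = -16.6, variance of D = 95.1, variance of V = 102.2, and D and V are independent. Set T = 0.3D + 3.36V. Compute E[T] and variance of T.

E[T] = -44.766, variance of T = 1162.35612

E[T] = 0.3·E[D] + 3.36·E[V] = 0.3·36.7 + 3.36·(-16.6) = -44.766.
variance of T = a²·variance of D + b²·variance of V + 2ab·Cov(D, V) with a = 0.3, b = 3.36.
Independence gives Cov(D, V) = 0.
= 0.3²·95.1 + 3.36²·102.2 + 2·0.3·3.36·0
= 8.559 + 1153.79712 + 0 = 1162.35612.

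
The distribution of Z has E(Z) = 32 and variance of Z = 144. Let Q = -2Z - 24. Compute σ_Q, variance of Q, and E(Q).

σ_Q = 24, variance of Q = 576, E(Q) = -88

Q = -2Z - 24 is linear with a = -2, b = -24.
σ_Z = √144 = 12.
σ_Q = |a|·σ_Z = |-2|·12 = 24.
variance of Q = a²·variance of Z = (-2)²·144 = 576 (the additive constant -24 does not affect variance).
E(Q) = a·E(Z) + b = (-2)·32 + (-24) = -88.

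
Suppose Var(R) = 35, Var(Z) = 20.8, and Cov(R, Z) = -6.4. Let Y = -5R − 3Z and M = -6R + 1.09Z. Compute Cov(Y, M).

Cov(Y, M) = 901.664

By bilinearity, Cov(Y, M) = ac·Var(R) + bd·Var(Z) + (ad+bc)·Cov(R, Z), with a=-5, b=-3, c=-6, d=1.09.
ac·Var(R) = (-5)·(-6)·35 = 1050
bd·Var(Z) = (-3)·1.09·20.8 = -68.016
(ad+bc)·Cov(R, Z) = (12.55)·(-6.4) = -80.32
Cov(Y, M) = 1050 + (-68.016) + (-80.32) = 901.664.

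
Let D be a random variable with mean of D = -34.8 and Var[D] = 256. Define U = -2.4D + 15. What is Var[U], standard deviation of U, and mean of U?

Var[U] = 1474.56, standard deviation of U = 38.4, mean of U = 98.52

U = -2.4D + 15 is linear with a = -2.4, b = 15.
Var[U] = a²·Var[D] = (-2.4)²·256 = 1474.56 (the additive constant 15 does not affect variance).
standard deviation of D = √256 = 16.
standard deviation of U = |a|·standard deviation of D = |-2.4|·16 = 38.4.
mean of U = a·mean of D + b = (-2.4)·(-34.8) + 15 = 98.52.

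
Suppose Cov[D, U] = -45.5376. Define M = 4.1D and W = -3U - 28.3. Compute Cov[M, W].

Cov[M, W] = 560.11248

Cov[M, W] = a·c·Cov[D, U] = 4.1·(-3)·(-45.5376) = 560.11248. Additive constants drop out.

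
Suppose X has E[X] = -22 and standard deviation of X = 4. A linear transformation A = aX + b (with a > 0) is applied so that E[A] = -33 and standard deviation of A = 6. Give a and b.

a = 1.5, b = 0

standard deviation of A = a·standard deviation of X (a > 0), so a = 6/4 = 1.5.
E[A] = a·E[X] + b, so b = -33 − 1.5·(-22) = 0.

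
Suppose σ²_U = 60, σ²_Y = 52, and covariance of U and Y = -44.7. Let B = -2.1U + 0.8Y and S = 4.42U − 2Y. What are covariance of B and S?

covariance of B and S = -985.9192

By bilinearity, covariance of B and S = ac·σ²_U + bd·σ²_Y + (ad+bc)·covariance of U and Y, with a=-2.1, b=0.8, c=4.42, d=-2.
ac·σ²_U = (-2.1)·4.42·60 = -556.92
bd·σ²_Y = 0.8·(-2)·52 = -83.2
(ad+bc)·covariance of U and Y = (7.736)·(-44.7) = -345.7992
covariance of B and S = -556.92 + (-83.2) + (-345.7992) = -985.9192.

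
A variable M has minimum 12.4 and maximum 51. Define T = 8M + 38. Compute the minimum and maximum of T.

min(T) = 137.2, max(T) = 446

a = 8 > 0, so min(T) = a·min(M)+b = 8·12.4 + 38 = 137.2 and max(T) = 8·51 + 38 = 446.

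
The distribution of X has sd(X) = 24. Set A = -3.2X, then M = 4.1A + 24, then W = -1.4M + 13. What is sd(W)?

sd(W) = 440.832

sd(A) = |-3.2|·24 = 76.8.
sd(M) = |4.1|·76.8 = 314.88.
sd(W) = |-1.4|·314.88 = 440.832.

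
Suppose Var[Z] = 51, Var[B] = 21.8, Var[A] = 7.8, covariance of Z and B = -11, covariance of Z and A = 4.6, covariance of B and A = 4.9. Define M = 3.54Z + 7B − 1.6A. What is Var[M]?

Var[M] = 1020.2508

Var[M] = a²·Var[Z] + b²·Var[B] + c²·Var[A] + 2ab·covariance of Z and B + 2ac·covariance of Z and A + 2bc·covariance of B and A, with a = 3.54, b = 7, c = -1.6.
= 639.1116 + 1068.2 + 19.968 + (-545.16) + (-52.1088) + (-109.76)
= 1020.2508.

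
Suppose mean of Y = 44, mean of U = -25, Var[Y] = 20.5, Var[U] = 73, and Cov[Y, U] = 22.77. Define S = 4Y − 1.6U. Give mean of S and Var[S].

mean of S = 4·mean of Y + (-1.6)·mean of U = 4·44 + (-1.6)·(-25) = 216.
Var[S] = a²·Var[Y] + b²·Var[U] + 2ab·Cov[Y, U] with a = 4, b = -1.6.
= 4²·20.5 + (-1.6)²·73 + 2·4·(-1.6)·22.77
= 328 + 186.88 + (-291.456) = 223.424.

mean of S = 216, Var[S] = 223.424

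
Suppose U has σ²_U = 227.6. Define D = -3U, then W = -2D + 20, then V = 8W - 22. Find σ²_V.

σ²_D = (-3)²·227.6 = 2048.4.
σ²_W = (-2)²·2048.4 = 8193.6.
σ²_V = 8²·8193.6 = 524390.4.

σ²_V = 524390.4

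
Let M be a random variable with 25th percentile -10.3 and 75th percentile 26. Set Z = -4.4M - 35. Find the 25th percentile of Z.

Since a = -4.4 < 0 the transformation is decreasing, reversing order: the 25th percentile of Z corresponds to the 75th percentile of M.
So P_{25}(Z) = a·P_{75}(M) + b = (-4.4)·26 + (-35) = -149.4.

25th percentile of Z = -149.4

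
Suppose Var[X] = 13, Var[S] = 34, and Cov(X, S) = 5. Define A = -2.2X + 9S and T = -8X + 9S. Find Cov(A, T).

By bilinearity, Cov(A, T) = ac·Var[X] + bd·Var[S] + (ad+bc)·Cov(X, S), with a=-2.2, b=9, c=-8, d=9.
ac·Var[X] = (-2.2)·(-8)·13 = 228.8
bd·Var[S] = 9·9·34 = 2754
(ad+bc)·Cov(X, S) = (-91.8)·5 = -459
Cov(A, T) = 228.8 + 2754 + (-459) = 2523.8.

Cov(A, T) = 2523.8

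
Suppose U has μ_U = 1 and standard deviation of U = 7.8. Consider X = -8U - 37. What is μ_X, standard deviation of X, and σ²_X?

X = -8U - 37 is linear with a = -8, b = -37.
μ_X = a·μ_U + b = (-8)·1 + (-37) = -45.
standard deviation of X = |a|·standard deviation of U = |-8|·7.8 = 62.4.
σ²_U = 7.8² = 60.84.
σ²_X = a²·σ²_U = (-8)²·60.84 = 3893.76 (the additive constant -37 does not affect variance).

μ_X = -45, standard deviation of X = 62.4, σ²_X = 3893.76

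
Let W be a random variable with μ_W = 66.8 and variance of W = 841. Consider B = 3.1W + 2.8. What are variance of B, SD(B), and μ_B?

variance of B = 8082.01, SD(B) = 89.9, μ_B = 209.88

B = 3.1W + 2.8 is linear with a = 3.1, b = 2.8.
variance of B = a²·variance of W = 3.1²·841 = 8082.01 (the additive constant 2.8 does not affect variance).
SD(W) = √841 = 29.
SD(B) = |a|·SD(W) = |3.1|·29 = 89.9.
μ_B = a·μ_W + b = 3.1·66.8 + 2.8 = 209.88.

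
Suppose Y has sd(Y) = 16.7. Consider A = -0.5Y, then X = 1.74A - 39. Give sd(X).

sd(X) = 14.529

sd(A) = |-0.5|·16.7 = 8.35.
sd(X) = |1.74|·8.35 = 14.529.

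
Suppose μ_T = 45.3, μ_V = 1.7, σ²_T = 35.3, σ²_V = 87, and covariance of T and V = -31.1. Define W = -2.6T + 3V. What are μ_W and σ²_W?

μ_W = -112.68, σ²_W = 1506.788

μ_W = (-2.6)·μ_T + 3·μ_V = (-2.6)·45.3 + 3·1.7 = -112.68.
σ²_W = a²·σ²_T + b²·σ²_V + 2ab·covariance of T and V with a = -2.6, b = 3.
= (-2.6)²·35.3 + 3²·87 + 2·(-2.6)·3·(-31.1)
= 238.628 + 783 + 485.16 = 1506.788.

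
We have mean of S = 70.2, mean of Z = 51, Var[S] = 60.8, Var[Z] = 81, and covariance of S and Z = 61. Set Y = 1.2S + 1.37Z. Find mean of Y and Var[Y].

mean of Y = 154.11, Var[Y] = 440.1489

mean of Y = 1.2·mean of S + 1.37·mean of Z = 1.2·70.2 + 1.37·51 = 154.11.
Var[Y] = a²·Var[S] + b²·Var[Z] + 2ab·covariance of S and Z with a = 1.2, b = 1.37.
= 1.2²·60.8 + 1.37²·81 + 2·1.2·1.37·61
= 87.552 + 152.0289 + 200.568 = 440.1489.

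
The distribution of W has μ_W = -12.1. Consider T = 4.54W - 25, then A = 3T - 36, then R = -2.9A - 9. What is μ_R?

μ_R = 790.8258

μ_T = 4.54·(-12.1) + (-25) = -79.934.
μ_A = 3·(-79.934) + (-36) = -275.802.
μ_R = (-2.9)·(-275.802) + (-9) = 790.8258.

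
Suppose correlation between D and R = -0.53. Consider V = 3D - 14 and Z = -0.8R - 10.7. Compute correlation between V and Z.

correlation between V and Z = 0.53

Linear rescalings preserve |correlation|; the slopes 3 and -0.8 have opposite signs, so the correlation flips sign: correlation between V and Z = −correlation between D and R = 0.53.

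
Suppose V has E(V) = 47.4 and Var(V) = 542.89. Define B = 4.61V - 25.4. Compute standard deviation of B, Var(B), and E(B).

B = 4.61V - 25.4 is linear with a = 4.61, b = -25.4.
standard deviation of V = √542.89 = 23.3.
standard deviation of B = |a|·standard deviation of V = |4.61|·23.3 = 107.413.
Var(B) = a²·Var(V) = 4.61²·542.89 = 11537.552569 (the additive constant -25.4 does not affect variance).
E(B) = a·E(V) + b = 4.61·47.4 + (-25.4) = 193.114.

standard deviation of B = 107.413, Var(B) = 11537.552569, E(B) = 193.114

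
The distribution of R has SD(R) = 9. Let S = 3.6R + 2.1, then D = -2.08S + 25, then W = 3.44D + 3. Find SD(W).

SD(S) = |3.6|·9 = 32.4.
SD(D) = |-2.08|·32.4 = 67.392.
SD(W) = |3.44|·67.392 = 231.82848.

SD(W) = 231.82848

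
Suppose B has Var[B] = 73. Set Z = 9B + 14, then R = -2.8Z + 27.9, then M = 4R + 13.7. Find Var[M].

Var[Z] = 9²·73 = 5913.
Var[R] = (-2.8)²·5913 = 46357.92.
Var[M] = 4²·46357.92 = 741726.72.

Var[M] = 741726.72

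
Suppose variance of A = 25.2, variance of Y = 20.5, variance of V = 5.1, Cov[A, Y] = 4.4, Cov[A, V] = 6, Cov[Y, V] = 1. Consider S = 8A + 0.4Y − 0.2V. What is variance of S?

variance of S = 1625.084

variance of S = a²·variance of A + b²·variance of Y + c²·variance of V + 2ab·Cov[A, Y] + 2ac·Cov[A, V] + 2bc·Cov[Y, V], with a = 8, b = 0.4, c = -0.2.
= 1612.8 + 3.28 + 0.204 + 28.16 + (-19.2) + (-0.16)
= 1625.084.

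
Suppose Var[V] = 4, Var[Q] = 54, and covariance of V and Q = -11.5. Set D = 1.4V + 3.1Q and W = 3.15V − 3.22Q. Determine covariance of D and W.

By bilinearity, covariance of D and W = ac·Var[V] + bd·Var[Q] + (ad+bc)·covariance of V and Q, with a=1.4, b=3.1, c=3.15, d=-3.22.
ac·Var[V] = 1.4·3.15·4 = 17.64
bd·Var[Q] = 3.1·(-3.22)·54 = -539.028
(ad+bc)·covariance of V and Q = (5.257)·(-11.5) = -60.4555
covariance of D and W = 17.64 + (-539.028) + (-60.4555) = -581.8435.

covariance of D and W = -581.8435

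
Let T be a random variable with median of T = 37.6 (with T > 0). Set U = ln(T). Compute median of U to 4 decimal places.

ln(T) is monotone on this domain, so median of U = ln(37.6) ≈ 3.627.

median of U = 3.627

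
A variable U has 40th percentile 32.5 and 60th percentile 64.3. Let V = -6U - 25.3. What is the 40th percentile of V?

40th percentile of V = -411.1

Since a = -6 < 0 the transformation is decreasing, reversing order: the 40th percentile of V corresponds to the 60th percentile of U.
So P_{40}(V) = a·P_{60}(U) + b = (-6)·64.3 + (-25.3) = -411.1.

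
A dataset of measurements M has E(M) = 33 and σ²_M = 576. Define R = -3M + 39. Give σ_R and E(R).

σ_R = 72, E(R) = -60

R = -3M + 39 is linear with a = -3, b = 39.
σ_M = √576 = 24.
σ_R = |a|·σ_M = |-3|·24 = 72.
E(R) = a·E(M) + b = (-3)·33 + 39 = -60.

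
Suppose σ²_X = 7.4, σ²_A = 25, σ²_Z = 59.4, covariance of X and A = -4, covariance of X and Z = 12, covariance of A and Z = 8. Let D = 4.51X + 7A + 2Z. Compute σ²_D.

σ²_D = 1801.03674

σ²_D = a²·σ²_X + b²·σ²_A + c²·σ²_Z + 2ab·covariance of X and A + 2ac·covariance of X and Z + 2bc·covariance of A and Z, with a = 4.51, b = 7, c = 2.
= 150.51674 + 1225 + 237.6 + (-252.56) + 216.48 + 224
= 1801.03674.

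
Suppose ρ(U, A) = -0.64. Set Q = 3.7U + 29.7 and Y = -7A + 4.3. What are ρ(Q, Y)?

ρ(Q, Y) = 0.64

Linear rescalings preserve |correlation|; the slopes 3.7 and -7 have opposite signs, so the correlation flips sign: ρ(Q, Y) = −ρ(U, A) = 0.64.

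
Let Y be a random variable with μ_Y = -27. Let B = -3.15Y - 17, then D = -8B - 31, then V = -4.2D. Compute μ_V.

μ_B = (-3.15)·(-27) + (-17) = 68.05.
μ_D = (-8)·68.05 + (-31) = -575.4.
μ_V = (-4.2)·(-575.4) = 2416.68.

μ_V = 2416.68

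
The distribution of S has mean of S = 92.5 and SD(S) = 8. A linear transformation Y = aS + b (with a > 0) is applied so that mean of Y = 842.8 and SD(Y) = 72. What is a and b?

a = 9, b = 10.3

SD(Y) = a·SD(S) (a > 0), so a = 72/8 = 9.
mean of Y = a·mean of S + b, so b = 842.8 − 9·92.5 = 10.3.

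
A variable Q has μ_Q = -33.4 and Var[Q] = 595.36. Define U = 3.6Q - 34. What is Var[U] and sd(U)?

U = 3.6Q - 34 is linear with a = 3.6, b = -34.
Var[U] = a²·Var[Q] = 3.6²·595.36 = 7715.8656 (the additive constant -34 does not affect variance).
sd(Q) = √595.36 = 24.4.
sd(U) = |a|·sd(Q) = |3.6|·24.4 = 87.84.

Var[U] = 7715.8656, sd(U) = 87.84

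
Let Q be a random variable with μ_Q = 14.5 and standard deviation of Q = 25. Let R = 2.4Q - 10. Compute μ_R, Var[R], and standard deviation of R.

μ_R = 24.8, Var[R] = 3600, standard deviation of R = 60

R = 2.4Q - 10 is linear with a = 2.4, b = -10.
μ_R = a·μ_Q + b = 2.4·14.5 + (-10) = 24.8.
Var[Q] = 25² = 625.
Var[R] = a²·Var[Q] = 2.4²·625 = 3600 (the additive constant -10 does not affect variance).
standard deviation of R = |a|·standard deviation of Q = |2.4|·25 = 60.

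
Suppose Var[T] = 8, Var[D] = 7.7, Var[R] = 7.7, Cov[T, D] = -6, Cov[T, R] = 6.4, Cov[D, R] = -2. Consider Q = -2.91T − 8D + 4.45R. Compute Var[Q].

Var[Q] = a²·Var[T] + b²·Var[D] + c²·Var[R] + 2ab·Cov[T, D] + 2ac·Cov[T, R] + 2bc·Cov[D, R], with a = -2.91, b = -8, c = 4.45.
= 67.7448 + 492.8 + 152.47925 + (-279.36) + (-165.7536) + 142.4
= 410.31045.

Var[Q] = 410.31045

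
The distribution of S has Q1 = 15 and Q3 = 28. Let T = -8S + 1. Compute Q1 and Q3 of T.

Q1(T) = -223, Q3(T) = -119

a = -8 < 0 reverses order: Q1(T) comes from Q3(S), Q3(T) from Q1(S).
Q1(T) = (-8)·28 + 1 = -223; Q3(T) = (-8)·15 + 1 = -119.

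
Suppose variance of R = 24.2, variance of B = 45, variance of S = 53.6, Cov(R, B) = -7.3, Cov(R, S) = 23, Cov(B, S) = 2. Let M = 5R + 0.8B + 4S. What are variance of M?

variance of M = 2365.8

variance of M = a²·variance of R + b²·variance of B + c²·variance of S + 2ab·Cov(R, B) + 2ac·Cov(R, S) + 2bc·Cov(B, S), with a = 5, b = 0.8, c = 4.
= 605 + 28.8 + 857.6 + (-58.4) + 920 + 12.8
= 2365.8.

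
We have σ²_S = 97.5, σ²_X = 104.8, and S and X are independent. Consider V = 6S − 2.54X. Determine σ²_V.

σ²_V = 4186.12768

σ²_V = a²·σ²_S + b²·σ²_X + 2ab·Cov(S, X) with a = 6, b = -2.54.
Independence gives Cov(S, X) = 0.
= 6²·97.5 + (-2.54)²·104.8 + 2·6·(-2.54)·0
= 3510 + 676.12768 + 0 = 4186.12768.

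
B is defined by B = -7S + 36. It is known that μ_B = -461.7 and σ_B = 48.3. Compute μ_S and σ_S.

μ_S = 71.1, σ_S = 6.9

From B = -7S + 36: μ_B = a·μ_S + b, so μ_S = (μ_B − b)/a = (-461.7 − 36)/(-7) = 71.1.
σ_B = |a|·σ_S, so σ_S = 48.3/|-7| = 6.9.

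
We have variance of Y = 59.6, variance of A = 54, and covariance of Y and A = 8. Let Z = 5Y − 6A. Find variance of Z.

variance of Z = a²·variance of Y + b²·variance of A + 2ab·covariance of Y and A with a = 5, b = -6.
= 5²·59.6 + (-6)²·54 + 2·5·(-6)·8
= 1490 + 1944 + (-480) = 2954.

variance of Z = 2954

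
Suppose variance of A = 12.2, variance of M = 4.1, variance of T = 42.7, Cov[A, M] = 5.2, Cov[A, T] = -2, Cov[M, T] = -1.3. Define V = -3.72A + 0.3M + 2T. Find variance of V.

variance of V = 356.59108

variance of V = a²·variance of A + b²·variance of M + c²·variance of T + 2ab·Cov[A, M] + 2ac·Cov[A, T] + 2bc·Cov[M, T], with a = -3.72, b = 0.3, c = 2.
= 168.82848 + 0.369 + 170.8 + (-11.6064) + 29.76 + (-1.56)
= 356.59108.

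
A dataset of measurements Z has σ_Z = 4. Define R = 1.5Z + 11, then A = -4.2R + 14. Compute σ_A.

σ_R = |1.5|·4 = 6.
σ_A = |-4.2|·6 = 25.2.

σ_A = 25.2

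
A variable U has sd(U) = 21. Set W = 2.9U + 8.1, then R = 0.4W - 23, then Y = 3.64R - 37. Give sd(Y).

sd(W) = |2.9|·21 = 60.9.
sd(R) = |0.4|·60.9 = 24.36.
sd(Y) = |3.64|·24.36 = 88.6704.

sd(Y) = 88.6704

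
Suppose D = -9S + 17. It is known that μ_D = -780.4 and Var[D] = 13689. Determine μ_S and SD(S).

μ_S = 88.6, SD(S) = 13

From D = -9S + 17: μ_D = a·μ_S + b, so μ_S = (μ_D − b)/a = (-780.4 − 17)/(-9) = 88.6.
SD(D) = √13689 = 117.
SD(D) = |a|·SD(S), so SD(S) = 117/|-9| = 13.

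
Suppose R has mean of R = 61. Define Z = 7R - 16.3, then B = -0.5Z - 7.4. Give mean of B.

mean of B = -212.75

mean of Z = 7·61 + (-16.3) = 410.7.
mean of B = (-0.5)·410.7 + (-7.4) = -212.75.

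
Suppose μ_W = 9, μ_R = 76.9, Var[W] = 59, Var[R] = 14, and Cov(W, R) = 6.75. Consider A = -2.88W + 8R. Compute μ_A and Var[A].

μ_A = 589.28, Var[A] = 1074.3296

μ_A = (-2.88)·μ_W + 8·μ_R = (-2.88)·9 + 8·76.9 = 589.28.
Var[A] = a²·Var[W] + b²·Var[R] + 2ab·Cov(W, R) with a = -2.88, b = 8.
= (-2.88)²·59 + 8²·14 + 2·(-2.88)·8·6.75
= 489.3696 + 896 + (-311.04) = 1074.3296.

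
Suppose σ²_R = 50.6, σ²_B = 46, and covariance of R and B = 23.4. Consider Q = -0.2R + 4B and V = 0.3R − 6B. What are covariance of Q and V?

covariance of Q and V = -1050.876

By bilinearity, covariance of Q and V = ac·σ²_R + bd·σ²_B + (ad+bc)·covariance of R and B, with a=-0.2, b=4, c=0.3, d=-6.
ac·σ²_R = (-0.2)·0.3·50.6 = -3.036
bd·σ²_B = 4·(-6)·46 = -1104
(ad+bc)·covariance of R and B = (2.4)·23.4 = 56.16
covariance of Q and V = -3.036 + (-1104) + 56.16 = -1050.876.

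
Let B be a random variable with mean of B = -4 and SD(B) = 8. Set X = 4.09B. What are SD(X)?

X = 4.09B is linear with a = 4.09, b = 0.
SD(X) = |a|·SD(B) = |4.09|·8 = 32.72.

SD(X) = 32.72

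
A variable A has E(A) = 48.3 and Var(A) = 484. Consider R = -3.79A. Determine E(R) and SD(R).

R = -3.79A is linear with a = -3.79, b = 0.
E(R) = a·E(A) + b = (-3.79)·48.3 = -183.057.
SD(A) = √484 = 22.
SD(R) = |a|·SD(A) = |-3.79|·22 = 83.38.

E(R) = -183.057, SD(R) = 83.38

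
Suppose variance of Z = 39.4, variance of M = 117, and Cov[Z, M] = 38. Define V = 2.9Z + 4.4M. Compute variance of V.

variance of V = 3566.234

variance of V = a²·variance of Z + b²·variance of M + 2ab·Cov[Z, M] with a = 2.9, b = 4.4.
= 2.9²·39.4 + 4.4²·117 + 2·2.9·4.4·38
= 331.354 + 2265.12 + 969.76 = 3566.234.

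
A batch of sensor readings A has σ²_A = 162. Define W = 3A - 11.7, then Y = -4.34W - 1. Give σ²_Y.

σ²_Y = 27462.3048

σ²_W = 3²·162 = 1458.
σ²_Y = (-4.34)²·1458 = 27462.3048.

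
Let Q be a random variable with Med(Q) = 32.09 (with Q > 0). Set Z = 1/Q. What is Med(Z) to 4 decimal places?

1/Q is monotone on this domain, so Med(Z) = 1/(32.09) ≈ 0.0312.

Med(Z) = 0.0312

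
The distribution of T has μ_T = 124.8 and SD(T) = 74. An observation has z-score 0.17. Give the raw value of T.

T = μ_T + z·SD(T) = 124.8 + 0.17·74 = 137.38.

T = 137.38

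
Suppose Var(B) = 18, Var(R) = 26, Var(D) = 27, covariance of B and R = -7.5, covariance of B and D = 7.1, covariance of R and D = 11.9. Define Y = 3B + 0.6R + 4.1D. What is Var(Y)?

Var(Y) = a²·Var(B) + b²·Var(R) + c²·Var(D) + 2ab·covariance of B and R + 2ac·covariance of B and D + 2bc·covariance of R and D, with a = 3, b = 0.6, c = 4.1.
= 162 + 9.36 + 453.87 + (-27) + 174.66 + 58.548
= 831.438.

Var(Y) = 831.438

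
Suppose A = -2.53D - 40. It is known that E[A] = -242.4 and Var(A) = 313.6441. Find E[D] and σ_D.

From A = -2.53D - 40: E[A] = a·E[D] + b, so E[D] = (E[A] − b)/a = (-242.4 − (-40))/(-2.53) = 80.
σ_A = √313.6441 = 17.71.
σ_A = |a|·σ_D, so σ_D = 17.71/|-2.53| = 7.

E[D] = 80, σ_D = 7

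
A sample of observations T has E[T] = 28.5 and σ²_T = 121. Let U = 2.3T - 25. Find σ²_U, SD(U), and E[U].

U = 2.3T - 25 is linear with a = 2.3, b = -25.
σ²_U = a²·σ²_T = 2.3²·121 = 640.09 (the additive constant -25 does not affect variance).
SD(T) = √121 = 11.
SD(U) = |a|·SD(T) = |2.3|·11 = 25.3.
E[U] = a·E[T] + b = 2.3·28.5 + (-25) = 40.55.

σ²_U = 640.09, SD(U) = 25.3, E[U] = 40.55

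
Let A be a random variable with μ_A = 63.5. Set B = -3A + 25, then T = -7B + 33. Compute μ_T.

μ_T = 1191.5

μ_B = (-3)·63.5 + 25 = -165.5.
μ_T = (-7)·(-165.5) + 33 = 1191.5.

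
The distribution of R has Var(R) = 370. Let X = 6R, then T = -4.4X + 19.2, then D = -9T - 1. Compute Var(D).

Var(D) = 20887891.2

Var(X) = 6²·370 = 13320.
Var(T) = (-4.4)²·13320 = 257875.2.
Var(D) = (-9)²·257875.2 = 20887891.2.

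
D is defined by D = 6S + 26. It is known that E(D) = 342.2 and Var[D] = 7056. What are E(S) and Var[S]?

E(S) = 52.7, Var[S] = 196

From D = 6S + 26: E(D) = a·E(S) + b, so E(S) = (E(D) − b)/a = (342.2 − 26)/6 = 52.7.
Var[D] = a²·Var[S], so Var[S] = 7056/6² = 196.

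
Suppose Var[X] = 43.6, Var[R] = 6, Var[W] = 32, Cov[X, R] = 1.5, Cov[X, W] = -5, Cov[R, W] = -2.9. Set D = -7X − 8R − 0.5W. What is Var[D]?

Var[D] = 2638.2

Var[D] = a²·Var[X] + b²·Var[R] + c²·Var[W] + 2ab·Cov[X, R] + 2ac·Cov[X, W] + 2bc·Cov[R, W], with a = -7, b = -8, c = -0.5.
= 2136.4 + 384 + 8 + 168 + (-35) + (-23.2)
= 2638.2.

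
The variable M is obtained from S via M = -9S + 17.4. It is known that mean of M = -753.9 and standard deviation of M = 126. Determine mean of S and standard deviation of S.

mean of S = 85.7, standard deviation of S = 14

From M = -9S + 17.4: mean of M = a·mean of S + b, so mean of S = (mean of M − b)/a = (-753.9 − 17.4)/(-9) = 85.7.
standard deviation of M = |a|·standard deviation of S, so standard deviation of S = 126/|-9| = 14.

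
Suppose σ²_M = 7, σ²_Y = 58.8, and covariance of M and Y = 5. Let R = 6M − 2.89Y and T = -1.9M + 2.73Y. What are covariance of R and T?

covariance of R and T = -434.35936

By bilinearity, covariance of R and T = ac·σ²_M + bd·σ²_Y + (ad+bc)·covariance of M and Y, with a=6, b=-2.89, c=-1.9, d=2.73.
ac·σ²_M = 6·(-1.9)·7 = -79.8
bd·σ²_Y = (-2.89)·2.73·58.8 = -463.91436
(ad+bc)·covariance of M and Y = (21.871)·5 = 109.355
covariance of R and T = -79.8 + (-463.91436) + 109.355 = -434.35936.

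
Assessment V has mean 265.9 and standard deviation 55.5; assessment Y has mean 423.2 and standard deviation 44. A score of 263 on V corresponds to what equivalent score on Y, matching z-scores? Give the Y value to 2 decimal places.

z = (263 − 265.9)/55.5 ≈ -0.0523.
Y = 423.2 + z·44 = 423.2 + (263 − 265.9)·44/55.5 ≈ 420.90.

Y = 420.90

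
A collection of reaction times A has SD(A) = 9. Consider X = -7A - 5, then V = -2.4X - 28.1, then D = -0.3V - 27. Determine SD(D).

SD(X) = |-7|·9 = 63.
SD(V) = |-2.4|·63 = 151.2.
SD(D) = |-0.3|·151.2 = 45.36.

SD(D) = 45.36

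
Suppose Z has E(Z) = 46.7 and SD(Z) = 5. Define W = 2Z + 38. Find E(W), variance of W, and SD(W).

E(W) = 131.4, variance of W = 100, SD(W) = 10

W = 2Z + 38 is linear with a = 2, b = 38.
E(W) = a·E(Z) + b = 2·46.7 + 38 = 131.4.
variance of Z = 5² = 25.
variance of W = a²·variance of Z = 2²·25 = 100 (the additive constant 38 does not affect variance).
SD(W) = |a|·SD(Z) = |2|·5 = 10.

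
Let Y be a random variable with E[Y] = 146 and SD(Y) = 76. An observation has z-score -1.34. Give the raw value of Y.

Y = 44.16

Y = E[Y] + z·SD(Y) = 146 + (-1.34)·76 = 44.16.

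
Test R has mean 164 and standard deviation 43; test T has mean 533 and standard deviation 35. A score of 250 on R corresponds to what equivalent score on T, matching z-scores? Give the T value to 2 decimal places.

z = (250 − 164)/43 = 2.
T = 533 + z·35 = 533 + (250 − 164)·35/43 = 603.00.

T = 603.00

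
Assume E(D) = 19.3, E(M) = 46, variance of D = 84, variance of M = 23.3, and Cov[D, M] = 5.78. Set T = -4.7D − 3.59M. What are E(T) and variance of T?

E(T) = -255.85, variance of T = 2350.90461

E(T) = (-4.7)·E(D) + (-3.59)·E(M) = (-4.7)·19.3 + (-3.59)·46 = -255.85.
variance of T = a²·variance of D + b²·variance of M + 2ab·Cov[D, M] with a = -4.7, b = -3.59.
= (-4.7)²·84 + (-3.59)²·23.3 + 2·(-4.7)·(-3.59)·5.78
= 1855.56 + 300.29273 + 195.05188 = 2350.90461.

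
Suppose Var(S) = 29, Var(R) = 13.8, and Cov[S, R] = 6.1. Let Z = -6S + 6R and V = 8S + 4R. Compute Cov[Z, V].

By bilinearity, Cov[Z, V] = ac·Var(S) + bd·Var(R) + (ad+bc)·Cov[S, R], with a=-6, b=6, c=8, d=4.
ac·Var(S) = (-6)·8·29 = -1392
bd·Var(R) = 6·4·13.8 = 331.2
(ad+bc)·Cov[S, R] = (24)·6.1 = 146.4
Cov[Z, V] = -1392 + 331.2 + 146.4 = -914.4.

Cov[Z, V] = -914.4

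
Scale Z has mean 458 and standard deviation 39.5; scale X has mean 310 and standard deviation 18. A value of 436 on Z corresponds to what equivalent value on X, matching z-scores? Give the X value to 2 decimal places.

z = (436 − 458)/39.5 ≈ -0.557.
X = 310 + z·18 = 310 + (436 − 458)·18/39.5 ≈ 299.97.

X = 299.97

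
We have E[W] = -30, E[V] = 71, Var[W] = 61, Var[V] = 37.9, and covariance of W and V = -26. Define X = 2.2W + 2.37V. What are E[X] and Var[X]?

E[X] = 2.2·E[W] + 2.37·E[V] = 2.2·(-30) + 2.37·71 = 102.27.
Var[X] = a²·Var[W] + b²·Var[V] + 2ab·covariance of W and V with a = 2.2, b = 2.37.
= 2.2²·61 + 2.37²·37.9 + 2·2.2·2.37·(-26)
= 295.24 + 212.88051 + (-271.128) = 236.99251.

E[X] = 102.27, Var[X] = 236.99251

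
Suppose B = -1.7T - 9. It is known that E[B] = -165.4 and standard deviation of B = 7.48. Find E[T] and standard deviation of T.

E[T] = 92, standard deviation of T = 4.4

From B = -1.7T - 9: E[B] = a·E[T] + b, so E[T] = (E[B] − b)/a = (-165.4 − (-9))/(-1.7) = 92.
standard deviation of B = |a|·standard deviation of T, so standard deviation of T = 7.48/|-1.7| = 4.4.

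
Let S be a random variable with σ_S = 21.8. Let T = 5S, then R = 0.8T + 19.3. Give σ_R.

σ_R = 87.2

σ_T = |5|·21.8 = 109.
σ_R = |0.8|·109 = 87.2.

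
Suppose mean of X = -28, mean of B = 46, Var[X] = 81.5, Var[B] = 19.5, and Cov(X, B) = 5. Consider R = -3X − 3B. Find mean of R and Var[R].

mean of R = (-3)·mean of X + (-3)·mean of B = (-3)·(-28) + (-3)·46 = -54.
Var[R] = a²·Var[X] + b²·Var[B] + 2ab·Cov(X, B) with a = -3, b = -3.
= (-3)²·81.5 + (-3)²·19.5 + 2·(-3)·(-3)·5
= 733.5 + 175.5 + 90 = 999.

mean of R = -54, Var[R] = 999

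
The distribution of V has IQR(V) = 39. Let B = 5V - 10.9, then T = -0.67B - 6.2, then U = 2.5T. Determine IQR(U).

IQR(U) = 326.625

IQR(B) = |5|·39 = 195.
IQR(T) = |-0.67|·195 = 130.65.
IQR(U) = |2.5|·130.65 = 326.625.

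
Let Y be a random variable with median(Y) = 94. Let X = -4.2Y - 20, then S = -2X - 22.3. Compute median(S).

median(S) = 807.3

median(X) = (-4.2)·94 + (-20) = -414.8.
median(S) = (-2)·(-414.8) + (-22.3) = 807.3.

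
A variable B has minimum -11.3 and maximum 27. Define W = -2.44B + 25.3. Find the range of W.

Range of B = 27 − (-11.3) = 38.3.
Range(W) = |a|·Range(B) = |-2.44|·38.3 = 93.452.

Range(W) = 93.452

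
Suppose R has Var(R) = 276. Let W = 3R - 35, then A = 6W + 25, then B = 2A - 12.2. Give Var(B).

Var(W) = 3²·276 = 2484.
Var(A) = 6²·2484 = 89424.
Var(B) = 2²·89424 = 357696.

Var(B) = 357696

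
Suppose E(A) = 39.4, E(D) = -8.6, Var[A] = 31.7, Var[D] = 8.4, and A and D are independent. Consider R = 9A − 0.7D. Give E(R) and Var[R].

E(R) = 360.62, Var[R] = 2571.816

E(R) = 9·E(A) + (-0.7)·E(D) = 9·39.4 + (-0.7)·(-8.6) = 360.62.
Var[R] = a²·Var[A] + b²·Var[D] + 2ab·Cov[A, D] with a = 9, b = -0.7.
Independence gives Cov[A, D] = 0.
= 9²·31.7 + (-0.7)²·8.4 + 2·9·(-0.7)·0
= 2567.7 + 4.116 + 0 = 2571.816.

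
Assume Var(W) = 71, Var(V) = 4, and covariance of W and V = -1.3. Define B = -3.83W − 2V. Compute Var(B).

Var(B) = a²·Var(W) + b²·Var(V) + 2ab·covariance of W and V with a = -3.83, b = -2.
= (-3.83)²·71 + (-2)²·4 + 2·(-3.83)·(-2)·(-1.3)
= 1041.4919 + 16 + (-19.916) = 1037.5759.

Var(B) = 1037.5759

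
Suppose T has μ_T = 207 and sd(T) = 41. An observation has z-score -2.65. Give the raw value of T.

T = 98.35

T = μ_T + z·sd(T) = 207 + (-2.65)·41 = 98.35.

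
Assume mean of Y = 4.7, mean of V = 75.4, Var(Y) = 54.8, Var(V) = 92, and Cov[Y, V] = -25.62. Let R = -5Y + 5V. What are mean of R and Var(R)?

mean of R = (-5)·mean of Y + 5·mean of V = (-5)·4.7 + 5·75.4 = 353.5.
Var(R) = a²·Var(Y) + b²·Var(V) + 2ab·Cov[Y, V] with a = -5, b = 5.
= (-5)²·54.8 + 5²·92 + 2·(-5)·5·(-25.62)
= 1370 + 2300 + 1281 = 4951.

mean of R = 353.5, Var(R) = 4951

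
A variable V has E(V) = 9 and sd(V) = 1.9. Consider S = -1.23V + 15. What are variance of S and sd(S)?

S = -1.23V + 15 is linear with a = -1.23, b = 15.
variance of V = 1.9² = 3.61.
variance of S = a²·variance of V = (-1.23)²·3.61 = 5.461569 (the additive constant 15 does not affect variance).
sd(S) = |a|·sd(V) = |-1.23|·1.9 = 2.337.

variance of S = 5.461569, sd(S) = 2.337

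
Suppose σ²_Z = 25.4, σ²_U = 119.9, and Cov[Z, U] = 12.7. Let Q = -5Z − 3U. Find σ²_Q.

σ²_Q = 2095.1

σ²_Q = a²·σ²_Z + b²·σ²_U + 2ab·Cov[Z, U] with a = -5, b = -3.
= (-5)²·25.4 + (-3)²·119.9 + 2·(-5)·(-3)·12.7
= 635 + 1079.1 + 381 = 2095.1.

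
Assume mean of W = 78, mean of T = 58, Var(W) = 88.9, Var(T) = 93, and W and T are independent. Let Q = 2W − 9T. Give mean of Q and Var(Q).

mean of Q = 2·mean of W + (-9)·mean of T = 2·78 + (-9)·58 = -366.
Var(Q) = a²·Var(W) + b²·Var(T) + 2ab·Cov(W, T) with a = 2, b = -9.
Independence gives Cov(W, T) = 0.
= 2²·88.9 + (-9)²·93 + 2·2·(-9)·0
= 355.6 + 7533 + 0 = 7888.6.

mean of Q = -366, Var(Q) = 7888.6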